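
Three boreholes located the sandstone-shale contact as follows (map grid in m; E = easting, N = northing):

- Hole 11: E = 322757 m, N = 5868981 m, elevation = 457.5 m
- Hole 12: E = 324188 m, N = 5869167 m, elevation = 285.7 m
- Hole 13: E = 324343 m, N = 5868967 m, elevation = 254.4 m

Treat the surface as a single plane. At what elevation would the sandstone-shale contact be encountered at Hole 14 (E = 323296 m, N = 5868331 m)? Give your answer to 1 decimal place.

351.3 m

Let the plane be z = a·E + b·N + c.
Hole 12−Hole 11: 1431a + 186b = −171.8;  Hole 13−Hole 11: 1586a − 14b = −203.1.
Solving gives a = −0.127549122, b = 0.057649430.
Then c = 457.5 − a·322757 − b·5868981 = −296718.54.
At (323296, 5868331): z = −41236.1 + 338305.9 − 296718.54 = 351.3 m.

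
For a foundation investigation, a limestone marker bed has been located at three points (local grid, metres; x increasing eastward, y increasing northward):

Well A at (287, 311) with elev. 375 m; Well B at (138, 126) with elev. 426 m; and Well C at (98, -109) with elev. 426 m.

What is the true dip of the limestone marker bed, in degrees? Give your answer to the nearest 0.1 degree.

Let the plane be z = a·x + b·y + c.
Well B−Well A: −149a − 185b = 51;  Well C−Well A: −189a − 420b = 51.
Solving gives a = −0.43400, b = 0.07387.
Gradient magnitude |∇z| = √(a² + b²) = √(0.18836 + 0.00546) = 0.44025.
True dip = arctan(0.44025) = 23.8°, dipping toward E (azimuth ≈ 100°).

23.8°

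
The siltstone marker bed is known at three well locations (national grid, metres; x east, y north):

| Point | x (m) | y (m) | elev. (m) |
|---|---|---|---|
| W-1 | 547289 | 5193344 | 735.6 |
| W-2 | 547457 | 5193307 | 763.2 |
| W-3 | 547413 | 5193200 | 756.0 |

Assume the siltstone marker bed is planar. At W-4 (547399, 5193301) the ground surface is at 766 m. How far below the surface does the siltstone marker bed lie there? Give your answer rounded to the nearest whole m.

Two edge vectors: W-1→W-2 = (168, -37, 27.6), W-1→W-3 = (124, -144, 20.4).
Normal n = (W-1→W-2) × (W-1→W-3) = (3219.6, -4.8, -19604).
So ∂z/∂x = −n_x/n_z = 0.16423179 and ∂z/∂y = −n_y/n_z = −0.00024485.
Intercept c from W-1: 735.6 − 89882.25 + 1271.58 = −87875.07.
At (547399, 5193301): z_contact = 89900.3 − 1271.6 − 87875.07 = 753.7 m.
Depth below ground = 766 − 753.7 = 12 m.

12 m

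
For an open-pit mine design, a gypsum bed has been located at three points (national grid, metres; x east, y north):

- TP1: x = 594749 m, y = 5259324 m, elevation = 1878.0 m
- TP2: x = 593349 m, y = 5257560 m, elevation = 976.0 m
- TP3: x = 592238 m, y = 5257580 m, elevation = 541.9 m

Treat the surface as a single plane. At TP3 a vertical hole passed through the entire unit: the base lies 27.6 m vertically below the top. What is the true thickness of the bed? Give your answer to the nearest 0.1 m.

25.2 m

Two edge vectors: TP1→TP2 = (-1400, -1764, -902), TP1→TP3 = (-2511, -1744, -1336.1).
Normal n = (TP1→TP2) × (TP1→TP3) = (783792.4, 394382, -1987804).
So ∂z/∂x = −n_x/n_z = 0.39430 and ∂z/∂y = −n_y/n_z = 0.19840.
|∇z| = √(a²+b²) = 0.44140, so dip δ = arctan(0.44140) = 23.82°.
True thickness = vertical thickness × cos δ = 27.6 × cos 23.82° = 25.2 m.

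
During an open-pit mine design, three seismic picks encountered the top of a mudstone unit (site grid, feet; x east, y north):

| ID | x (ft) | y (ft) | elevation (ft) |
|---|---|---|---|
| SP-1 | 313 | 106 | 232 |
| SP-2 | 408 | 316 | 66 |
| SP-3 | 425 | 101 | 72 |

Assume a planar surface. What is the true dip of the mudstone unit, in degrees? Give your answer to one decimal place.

55.3°

Two edge vectors: SP-1→SP-2 = (95, 210, -166), SP-1→SP-3 = (112, -5, -160).
Normal n = (SP-1→SP-2) × (SP-1→SP-3) = (-34430, -3392, -23995).
So ∂z/∂x = −n_x/n_z = −1.43488 and ∂z/∂y = −n_y/n_z = −0.14136.
Gradient magnitude |∇z| = √(a² + b²) = √(2.05889 + 0.01998) = 1.44183.
True dip = arctan(1.44183) = 55.3°, dipping toward E (azimuth ≈ 084°).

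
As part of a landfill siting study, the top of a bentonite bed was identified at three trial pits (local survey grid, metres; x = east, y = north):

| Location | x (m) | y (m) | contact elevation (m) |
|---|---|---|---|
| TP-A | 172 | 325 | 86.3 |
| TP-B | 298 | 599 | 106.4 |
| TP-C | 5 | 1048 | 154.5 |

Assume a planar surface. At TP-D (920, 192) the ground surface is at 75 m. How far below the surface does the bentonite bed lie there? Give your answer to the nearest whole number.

23 m

Let the plane be z = a·x + b·y + c.
TP-B−TP-A: 126a + 274b = 20.1;  TP-C−TP-A: −167a + 723b = 68.2.
Solving gives a = −0.03036, b = 0.08732.
Then c = 86.3 − a·172 − b·325 = 63.14.
At (920, 192): z_contact = −27.9 + 16.8 + 63.14 = 52.0 m.
Depth below ground = 75 − 52.0 = 23 m.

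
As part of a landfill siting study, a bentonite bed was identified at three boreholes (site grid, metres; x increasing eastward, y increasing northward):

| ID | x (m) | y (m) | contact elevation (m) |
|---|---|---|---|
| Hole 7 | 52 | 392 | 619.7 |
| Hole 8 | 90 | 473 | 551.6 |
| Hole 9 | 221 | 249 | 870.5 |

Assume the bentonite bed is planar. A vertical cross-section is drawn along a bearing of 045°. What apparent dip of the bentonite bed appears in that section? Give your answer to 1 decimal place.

Two edge vectors: Hole 7→Hole 8 = (38, 81, -68.1), Hole 7→Hole 9 = (169, -143, 250.8).
Normal n = (Hole 7→Hole 8) × (Hole 7→Hole 9) = (10576.5, -21039.3, -19123).
So ∂z/∂x = −n_x/n_z = 0.55308 and ∂z/∂y = −n_y/n_z = −1.10021.
Unit vector along 045° is (sin 45°, cos 45°) = (0.7071, 0.7071).
Slope in that direction = a·(0.7071) + b·(0.7071) = −0.38688.
Apparent dip = arctan|0.38688| = 21.2° (true dip is 50.9°, so apparent ≤ true as expected).

21.2°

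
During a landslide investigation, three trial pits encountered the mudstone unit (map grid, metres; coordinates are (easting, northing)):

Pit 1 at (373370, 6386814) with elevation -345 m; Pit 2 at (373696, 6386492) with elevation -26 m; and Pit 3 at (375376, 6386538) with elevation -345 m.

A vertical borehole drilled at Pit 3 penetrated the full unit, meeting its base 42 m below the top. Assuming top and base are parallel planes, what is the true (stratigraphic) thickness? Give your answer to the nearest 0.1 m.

27.4 m

Let the plane be z = a·E + b·N + c.
Pit 2−Pit 1: 326a − 322b = 319;  Pit 3−Pit 1: 2006a − 276b = 0.
Solving gives a = −0.15837, b = −1.15102.
|∇z| = √(a²+b²) = 1.16186, so dip δ = arctan(1.16186) = 49.28°.
True thickness = vertical thickness × cos δ = 42 × cos 49.28° = 27.4 m.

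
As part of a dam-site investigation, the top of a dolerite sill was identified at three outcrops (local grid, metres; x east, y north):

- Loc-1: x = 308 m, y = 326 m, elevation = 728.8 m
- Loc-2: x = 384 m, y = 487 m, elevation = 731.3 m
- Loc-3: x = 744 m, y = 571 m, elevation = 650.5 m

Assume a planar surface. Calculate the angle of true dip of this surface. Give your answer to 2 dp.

16.19°

Let the plane be z = a·x + b·y + c.
Loc-2−Loc-1: 76a + 161b = 2.5;  Loc-3−Loc-1: 436a + 245b = −78.3.
Solving gives a = −0.25630, b = 0.13651.
Gradient magnitude |∇z| = √(a² + b²) = √(0.06569 + 0.01864) = 0.29039.
True dip = arctan(0.29039) = 16.19°, dipping toward ESE (azimuth ≈ 118°).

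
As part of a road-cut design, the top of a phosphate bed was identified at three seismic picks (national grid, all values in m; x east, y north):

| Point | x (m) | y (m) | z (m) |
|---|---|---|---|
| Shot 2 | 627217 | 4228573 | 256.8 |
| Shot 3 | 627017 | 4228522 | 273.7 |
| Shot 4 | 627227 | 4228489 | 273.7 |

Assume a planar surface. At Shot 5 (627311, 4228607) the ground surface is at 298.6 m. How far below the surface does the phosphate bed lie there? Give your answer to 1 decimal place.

51.8 m

Let the plane be z = a·x + b·y + c.
Shot 3−Shot 2: −200a − 51b = 16.9;  Shot 4−Shot 2: 10a − 84b = 16.9.
Solving gives a = −0.032218371, b = −0.205025997.
Then c = 256.8 − a·627217 − b·4228573 = 887432.10.
At (627311, 4228607): z_contact = −20210.94 − 866974.36 + 887432.10 = 246.80 m.
Depth below ground = 298.6 − 246.80 = 51.8 m.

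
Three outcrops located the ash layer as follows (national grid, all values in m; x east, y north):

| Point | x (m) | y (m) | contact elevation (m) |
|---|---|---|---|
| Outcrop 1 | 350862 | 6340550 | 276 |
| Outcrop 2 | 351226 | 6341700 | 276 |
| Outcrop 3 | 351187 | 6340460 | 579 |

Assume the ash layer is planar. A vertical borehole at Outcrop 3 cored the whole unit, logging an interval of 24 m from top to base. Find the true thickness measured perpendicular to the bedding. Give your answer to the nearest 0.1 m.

Two edge vectors: Outcrop 1→Outcrop 2 = (364, 1150, 0), Outcrop 1→Outcrop 3 = (325, -90, 303).
Normal n = (Outcrop 1→Outcrop 2) × (Outcrop 1→Outcrop 3) = (348450, -110292, -406510).
So ∂z/∂x = −n_x/n_z = 0.85717 and ∂z/∂y = −n_y/n_z = −0.27131.
|∇z| = √(a²+b²) = 0.89909, so dip δ = arctan(0.89909) = 41.96°.
True thickness = vertical thickness × cos δ = 24 × cos 41.96° = 17.8 m.

17.8 m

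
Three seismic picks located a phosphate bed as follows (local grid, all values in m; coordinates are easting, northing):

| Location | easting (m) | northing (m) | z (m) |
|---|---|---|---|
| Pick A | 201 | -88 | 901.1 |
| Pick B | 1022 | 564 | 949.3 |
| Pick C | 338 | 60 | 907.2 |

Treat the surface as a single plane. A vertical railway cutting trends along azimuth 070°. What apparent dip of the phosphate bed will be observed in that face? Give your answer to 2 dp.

Let the plane be z = a·easting + b·northing + c.
Pick B−Pick A: 821a + 652b = 48.2;  Pick C−Pick A: 137a + 148b = 6.1.
Solving gives a = 0.09807, b = −0.04957.
Unit vector along 070° is (sin 70°, cos 70°) = (0.9397, 0.3420).
Slope in that direction = a·(0.9397) + b·(0.3420) = 0.07521.
Apparent dip = arctan|0.07521| = 4.30° (true dip is 6.3°, so apparent ≤ true as expected).

4.30°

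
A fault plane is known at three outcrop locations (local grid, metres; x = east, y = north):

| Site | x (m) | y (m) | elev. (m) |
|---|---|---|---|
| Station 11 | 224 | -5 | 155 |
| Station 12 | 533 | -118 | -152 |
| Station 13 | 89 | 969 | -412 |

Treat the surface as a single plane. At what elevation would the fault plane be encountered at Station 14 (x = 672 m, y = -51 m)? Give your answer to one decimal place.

-379.4 m

Two edge vectors: Station 11→Station 12 = (309, -113, -307), Station 11→Station 13 = (-135, 974, -567).
Normal n = (Station 11→Station 12) × (Station 11→Station 13) = (363089, 216648, 285711).
So ∂z/∂x = −n_x/n_z = −1.27083 and ∂z/∂y = −n_y/n_z = −0.75828.
Intercept c from Station 11: 155 + 284.67 − 3.79 = 435.87.
At (672, -51): z = −854.0 + 38.7 + 435.87 = -379.4 m.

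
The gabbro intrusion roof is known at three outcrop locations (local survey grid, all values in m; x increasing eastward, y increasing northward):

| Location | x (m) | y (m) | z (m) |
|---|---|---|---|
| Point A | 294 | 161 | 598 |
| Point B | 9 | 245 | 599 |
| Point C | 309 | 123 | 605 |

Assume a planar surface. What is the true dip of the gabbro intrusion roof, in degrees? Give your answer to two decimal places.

Two edge vectors: Point A→Point B = (-285, 84, 1), Point A→Point C = (15, -38, 7).
Normal n = (Point A→Point B) × (Point A→Point C) = (626, 2010, 9570).
So ∂z/∂x = −n_x/n_z = −0.06541 and ∂z/∂y = −n_y/n_z = −0.21003.
Gradient magnitude |∇z| = √(a² + b²) = √(0.00428 + 0.04411) = 0.21998.
True dip = arctan(0.21998) = 12.41°, dipping toward NNE (azimuth ≈ 017°).

12.41°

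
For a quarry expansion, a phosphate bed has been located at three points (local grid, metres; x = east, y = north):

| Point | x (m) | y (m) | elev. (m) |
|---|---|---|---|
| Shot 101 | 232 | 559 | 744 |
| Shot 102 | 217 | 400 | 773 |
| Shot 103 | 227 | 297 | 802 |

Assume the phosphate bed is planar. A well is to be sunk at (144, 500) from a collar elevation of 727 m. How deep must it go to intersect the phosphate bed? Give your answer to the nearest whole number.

Let the plane be z = a·x + b·y + c.
Shot 102−Shot 101: −15a − 159b = 29;  Shot 103−Shot 101: −5a − 262b = 58.
Solving gives a = 0.51802, b = −0.23126.
Then c = 744 − a·232 − b·559 = 753.09.
At (144, 500): z_contact = 74.6 − 115.6 + 753.09 = 712.1 m.
Depth below ground = 727 − 712.1 = 15 m.

15 m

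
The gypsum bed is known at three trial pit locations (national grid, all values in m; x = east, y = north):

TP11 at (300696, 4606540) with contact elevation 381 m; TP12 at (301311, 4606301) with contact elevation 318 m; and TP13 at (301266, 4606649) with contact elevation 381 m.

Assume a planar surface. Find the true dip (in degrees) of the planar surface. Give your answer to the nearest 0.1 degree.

Let the plane be z = a·x + b·y + c.
TP12−TP11: 615a − 239b = −63;  TP13−TP11: 570a + 109b = 0.
Solving gives a = −0.03378, b = 0.17667.
Gradient magnitude |∇z| = √(a² + b²) = √(0.00114 + 0.03121) = 0.17987.
True dip = arctan(0.17987) = 10.2°, dipping toward S (azimuth ≈ 169°).

10.2°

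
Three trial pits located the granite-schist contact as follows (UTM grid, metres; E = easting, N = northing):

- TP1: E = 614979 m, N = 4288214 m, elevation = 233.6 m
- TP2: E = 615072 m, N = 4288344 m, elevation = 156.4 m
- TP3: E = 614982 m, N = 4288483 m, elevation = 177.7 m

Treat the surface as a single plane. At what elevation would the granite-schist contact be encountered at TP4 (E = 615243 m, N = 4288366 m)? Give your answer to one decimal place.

58.2 m

Two edge vectors: TP1→TP2 = (93, 130, -77.2), TP1→TP3 = (3, 269, -55.9).
Normal n = (TP1→TP2) × (TP1→TP3) = (13499.8, 4967.1, 24627).
So ∂z/∂E = −n_x/n_z = −0.548170707 and ∂z/∂N = −n_y/n_z = −0.201693263.
Intercept c from TP1: 233.6 + 337113.47 + 864903.88 = 1202250.95.
At (615243, 4288366): z = −337258.2 − 864934.5 + 1202250.95 = 58.2 m.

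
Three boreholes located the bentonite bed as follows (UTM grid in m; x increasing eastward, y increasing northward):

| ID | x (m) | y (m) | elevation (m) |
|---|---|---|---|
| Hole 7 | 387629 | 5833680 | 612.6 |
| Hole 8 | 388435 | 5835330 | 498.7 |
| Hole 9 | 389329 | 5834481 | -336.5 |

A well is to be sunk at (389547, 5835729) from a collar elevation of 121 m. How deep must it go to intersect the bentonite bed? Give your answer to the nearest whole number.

Let the plane be z = a·x + b·y + c.
Hole 8−Hole 7: 806a + 1650b = −113.9;  Hole 9−Hole 7: 1700a + 801b = −949.1.
Solving gives a = −0.68296064, b = 0.26458562.
Then c = 612.6 − a·387629 − b·5833680 = −1278159.89.
At (389547, 5835729): z_contact = −266045.3 + 1544050.0 − 1278159.89 = -155.2 m.
Depth below ground = 121 − (-155.2) = 276 m.

276 m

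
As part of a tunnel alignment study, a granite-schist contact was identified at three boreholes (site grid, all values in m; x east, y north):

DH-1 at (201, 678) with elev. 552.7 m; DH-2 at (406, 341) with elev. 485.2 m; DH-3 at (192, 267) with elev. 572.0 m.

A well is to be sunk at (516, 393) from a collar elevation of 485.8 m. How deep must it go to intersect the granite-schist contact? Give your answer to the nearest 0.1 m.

Let the plane be z = a·x + b·y + c.
DH-2−DH-1: 205a − 337b = −67.5;  DH-3−DH-1: −9a − 411b = 19.3.
Solving gives a = −0.39234, b = −0.03837.
Then c = 552.7 − a·201 − b·678 = 657.57.
At (516, 393): z_contact = −202.45 − 15.08 + 657.57 = 440.05 m.
Depth below ground = 485.8 − 440.05 = 45.8 m.

45.8 m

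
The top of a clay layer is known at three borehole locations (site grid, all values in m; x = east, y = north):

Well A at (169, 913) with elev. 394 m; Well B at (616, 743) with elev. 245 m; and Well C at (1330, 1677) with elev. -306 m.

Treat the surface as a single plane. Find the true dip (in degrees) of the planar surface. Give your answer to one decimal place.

26.8°

Let the plane be z = a·x + b·y + c.
Well B−Well A: 447a − 170b = −149;  Well C−Well A: 1161a + 764b = −700.
Solving gives a = −0.43208, b = −0.25963.
Gradient magnitude |∇z| = √(a² + b²) = √(0.18669 + 0.06741) = 0.50408.
True dip = arctan(0.50408) = 26.8°, dipping toward ENE (azimuth ≈ 059°).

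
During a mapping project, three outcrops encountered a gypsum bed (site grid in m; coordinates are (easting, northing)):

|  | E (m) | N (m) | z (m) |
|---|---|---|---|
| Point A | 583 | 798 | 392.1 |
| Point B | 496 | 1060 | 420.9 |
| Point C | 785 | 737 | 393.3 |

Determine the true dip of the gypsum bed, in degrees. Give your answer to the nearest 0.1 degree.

7.5°

Let the plane be z = a·E + b·N + c.
Point B−Point A: −87a + 262b = 28.8;  Point C−Point A: 202a − 61b = 1.2.
Solving gives a = 0.04350, b = 0.12437.
Gradient magnitude |∇z| = √(a² + b²) = √(0.00189 + 0.01547) = 0.13175.
True dip = arctan(0.13175) = 7.5°, dipping toward SSW (azimuth ≈ 199°).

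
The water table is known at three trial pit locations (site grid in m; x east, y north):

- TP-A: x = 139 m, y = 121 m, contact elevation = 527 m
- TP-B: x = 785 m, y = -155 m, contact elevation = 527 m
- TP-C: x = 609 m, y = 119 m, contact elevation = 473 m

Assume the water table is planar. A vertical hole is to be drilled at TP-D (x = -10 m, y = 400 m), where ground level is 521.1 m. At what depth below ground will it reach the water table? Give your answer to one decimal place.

52.6 m

Two edge vectors: TP-A→TP-B = (646, -276, 0), TP-A→TP-C = (470, -2, -54).
Normal n = (TP-A→TP-B) × (TP-A→TP-C) = (14904, 34884, 128428).
So ∂z/∂x = −n_x/n_z = −0.11605 and ∂z/∂y = −n_y/n_z = −0.27162.
Intercept c from TP-A: 527 + 16.13 + 32.87 = 576.00.
At (-10, 400): z_contact = 1.16 − 108.65 + 576.00 = 468.51 m.
Depth below ground = 521.1 − 468.51 = 52.6 m.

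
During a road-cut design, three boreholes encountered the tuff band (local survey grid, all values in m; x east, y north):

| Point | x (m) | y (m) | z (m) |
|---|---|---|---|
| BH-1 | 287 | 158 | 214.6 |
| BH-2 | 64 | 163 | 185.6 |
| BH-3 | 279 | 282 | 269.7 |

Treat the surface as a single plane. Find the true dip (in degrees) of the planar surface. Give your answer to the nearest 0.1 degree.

25.4°

Two edge vectors: BH-1→BH-2 = (-223, 5, -29), BH-1→BH-3 = (-8, 124, 55.1).
Normal n = (BH-1→BH-2) × (BH-1→BH-3) = (3871.5, 12519.3, -27612).
So ∂z/∂x = −n_x/n_z = 0.14021 and ∂z/∂y = −n_y/n_z = 0.45340.
Gradient magnitude |∇z| = √(a² + b²) = √(0.01966 + 0.20557) = 0.47459.
True dip = arctan(0.47459) = 25.4°, dipping toward SSW (azimuth ≈ 197°).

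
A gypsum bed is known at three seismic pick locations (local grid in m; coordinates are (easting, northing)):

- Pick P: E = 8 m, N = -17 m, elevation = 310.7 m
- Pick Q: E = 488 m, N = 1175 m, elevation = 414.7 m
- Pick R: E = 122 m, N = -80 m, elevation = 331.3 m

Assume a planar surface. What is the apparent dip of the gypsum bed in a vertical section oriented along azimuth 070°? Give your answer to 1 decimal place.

10.2°

Two edge vectors: Pick P→Pick Q = (480, 1192, 104), Pick P→Pick R = (114, -63, 20.6).
Normal n = (Pick P→Pick Q) × (Pick P→Pick R) = (31107.2, 1968, -166128).
So ∂z/∂E = −n_x/n_z = 0.18725 and ∂z/∂N = −n_y/n_z = 0.01185.
Unit vector along 070° is (sin 70°, cos 70°) = (0.9397, 0.3420).
Slope in that direction = a·(0.9397) + b·(0.3420) = 0.18001.
Apparent dip = arctan|0.18001| = 10.2° (true dip is 10.6°, so apparent ≤ true as expected).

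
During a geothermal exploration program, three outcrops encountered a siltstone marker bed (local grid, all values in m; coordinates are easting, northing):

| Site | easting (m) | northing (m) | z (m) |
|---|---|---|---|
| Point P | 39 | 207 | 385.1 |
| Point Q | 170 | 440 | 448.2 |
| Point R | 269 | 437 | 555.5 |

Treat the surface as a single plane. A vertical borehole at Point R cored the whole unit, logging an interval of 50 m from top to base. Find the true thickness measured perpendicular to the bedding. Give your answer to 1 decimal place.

Let the plane be z = a·easting + b·northing + c.
Point Q−Point P: 131a + 233b = 63.1;  Point R−Point P: 230a + 230b = 170.4.
Solving gives a = 1.07375, b = −0.33288.
|∇z| = √(a²+b²) = 1.12417, so dip δ = arctan(1.12417) = 48.35°.
True thickness = vertical thickness × cos δ = 50 × cos 48.35° = 33.2 m.

33.2 m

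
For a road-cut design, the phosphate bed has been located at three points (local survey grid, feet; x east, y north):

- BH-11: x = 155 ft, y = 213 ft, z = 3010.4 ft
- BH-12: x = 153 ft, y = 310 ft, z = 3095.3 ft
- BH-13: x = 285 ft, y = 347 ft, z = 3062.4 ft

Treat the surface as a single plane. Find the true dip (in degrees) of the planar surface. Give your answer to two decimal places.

Two edge vectors: BH-11→BH-12 = (-2, 97, 84.9), BH-11→BH-13 = (130, 134, 52).
Normal n = (BH-11→BH-12) × (BH-11→BH-13) = (-6332.6, 11141, -12878).
So ∂z/∂x = −n_x/n_z = −0.49174 and ∂z/∂y = −n_y/n_z = 0.86512.
Gradient magnitude |∇z| = √(a² + b²) = √(0.24181 + 0.74843) = 0.99511.
True dip = arctan(0.99511) = 44.86°, dipping toward SSE (azimuth ≈ 150°).

44.86°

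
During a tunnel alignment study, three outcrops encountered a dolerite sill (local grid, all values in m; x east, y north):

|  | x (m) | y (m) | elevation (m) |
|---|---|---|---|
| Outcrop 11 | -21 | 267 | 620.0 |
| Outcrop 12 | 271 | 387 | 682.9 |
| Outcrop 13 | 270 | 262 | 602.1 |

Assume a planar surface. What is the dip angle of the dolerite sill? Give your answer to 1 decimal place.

Let the plane be z = a·x + b·y + c.
Outcrop 12−Outcrop 11: 292a + 120b = 62.9;  Outcrop 13−Outcrop 11: 291a − 5b = −17.9.
Solving gives a = −0.05040, b = 0.64680.
Gradient magnitude |∇z| = √(a² + b²) = √(0.00254 + 0.41835) = 0.64876.
True dip = arctan(0.64876) = 33.0°, dipping toward S (azimuth ≈ 176°).

33.0°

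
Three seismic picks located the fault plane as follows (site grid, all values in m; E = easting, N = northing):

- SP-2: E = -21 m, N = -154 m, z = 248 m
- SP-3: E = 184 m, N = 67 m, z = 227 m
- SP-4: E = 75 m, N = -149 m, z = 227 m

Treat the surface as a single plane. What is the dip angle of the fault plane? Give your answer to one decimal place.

Two edge vectors: SP-2→SP-3 = (205, 221, -21), SP-2→SP-4 = (96, 5, -21).
Normal n = (SP-2→SP-3) × (SP-2→SP-4) = (-4536, 2289, -20191).
So ∂z/∂E = −n_x/n_z = −0.22465 and ∂z/∂N = −n_y/n_z = 0.11337.
Gradient magnitude |∇z| = √(a² + b²) = √(0.05047 + 0.01285) = 0.25164.
True dip = arctan(0.25164) = 14.1°, dipping toward ESE (azimuth ≈ 117°).

14.1°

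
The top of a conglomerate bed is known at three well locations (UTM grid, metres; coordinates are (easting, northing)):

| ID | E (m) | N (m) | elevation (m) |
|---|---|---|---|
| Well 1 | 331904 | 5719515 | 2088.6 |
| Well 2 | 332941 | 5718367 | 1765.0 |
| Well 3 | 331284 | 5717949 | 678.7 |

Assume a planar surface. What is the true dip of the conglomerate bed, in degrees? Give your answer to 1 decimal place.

40.6°

Two edge vectors: Well 1→Well 2 = (1037, -1148, -323.6), Well 1→Well 3 = (-620, -1566, -1409.9).
Normal n = (Well 1→Well 2) × (Well 1→Well 3) = (1111807.6, 1662698.3, -2335702).
So ∂z/∂E = −n_x/n_z = 0.47601 and ∂z/∂N = −n_y/n_z = 0.71186.
Gradient magnitude |∇z| = √(a² + b²) = √(0.22658 + 0.50675) = 0.85635.
True dip = arctan(0.85635) = 40.6°, dipping toward SW (azimuth ≈ 214°).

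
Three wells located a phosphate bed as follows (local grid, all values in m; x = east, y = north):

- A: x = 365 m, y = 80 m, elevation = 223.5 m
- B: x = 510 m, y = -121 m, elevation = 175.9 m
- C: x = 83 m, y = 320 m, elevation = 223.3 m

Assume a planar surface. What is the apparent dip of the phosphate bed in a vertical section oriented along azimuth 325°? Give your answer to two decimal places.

11.48°

Two edge vectors: A→B = (145, -201, -47.6), A→C = (-282, 240, -0.2).
Normal n = (A→B) × (A→C) = (11464.2, 13452.2, -21882).
So ∂z/∂x = −n_x/n_z = 0.52391 and ∂z/∂y = −n_y/n_z = 0.61476.
Unit vector along 325° is (sin 325°, cos 325°) = (-0.5736, 0.8192).
Slope in that direction = a·(-0.5736) + b·(0.8192) = 0.20308.
Apparent dip = arctan|0.20308| = 11.48° (true dip is 38.9°, so apparent ≤ true as expected).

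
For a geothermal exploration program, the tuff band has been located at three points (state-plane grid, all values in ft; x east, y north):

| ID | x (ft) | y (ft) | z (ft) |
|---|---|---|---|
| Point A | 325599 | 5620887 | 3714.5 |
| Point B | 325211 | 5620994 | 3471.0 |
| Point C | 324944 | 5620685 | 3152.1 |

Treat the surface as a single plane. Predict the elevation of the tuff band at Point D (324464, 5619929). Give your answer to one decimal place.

Let the plane be z = a·x + b·y + c.
Point B−Point A: −388a + 107b = −243.5;  Point C−Point A: −655a − 202b = −562.4.
Solving gives a = 0.736650029, b = 0.395515994.
Then c = 3714.5 − a·325599 − b·5620887 = −2459288.72.
At (324464, 5619929): z = 239016.4 + 2222771.8 − 2459288.72 = 2499.5 ft.

2499.5 ft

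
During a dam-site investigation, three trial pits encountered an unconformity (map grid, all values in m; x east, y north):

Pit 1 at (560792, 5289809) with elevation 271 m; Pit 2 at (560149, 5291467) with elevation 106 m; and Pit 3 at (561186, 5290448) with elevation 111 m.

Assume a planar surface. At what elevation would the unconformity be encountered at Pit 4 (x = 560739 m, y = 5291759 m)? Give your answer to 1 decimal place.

Let the plane be z = a·x + b·y + c.
Pit 2−Pit 1: −643a + 1658b = −165;  Pit 3−Pit 1: 394a + 639b = −160.
Solving gives a = −0.150212051, b = −0.157772225.
Then c = 271 − a·560792 − b·5289809 = 919093.65.
At (560739, 5291759): z = −84229.8 − 834892.6 + 919093.65 = -28.7 m.

-28.7 m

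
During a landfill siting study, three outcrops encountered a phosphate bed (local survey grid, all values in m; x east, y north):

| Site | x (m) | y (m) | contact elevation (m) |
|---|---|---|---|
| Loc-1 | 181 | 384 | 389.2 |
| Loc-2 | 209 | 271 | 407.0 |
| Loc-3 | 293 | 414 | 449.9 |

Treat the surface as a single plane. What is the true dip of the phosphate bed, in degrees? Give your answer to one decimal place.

Two edge vectors: Loc-1→Loc-2 = (28, -113, 17.8), Loc-1→Loc-3 = (112, 30, 60.7).
Normal n = (Loc-1→Loc-2) × (Loc-1→Loc-3) = (-7393.1, 294, 13496).
So ∂z/∂x = −n_x/n_z = 0.54780 and ∂z/∂y = −n_y/n_z = −0.02178.
Gradient magnitude |∇z| = √(a² + b²) = √(0.30008 + 0.00047) = 0.54823.
True dip = arctan(0.54823) = 28.7°, dipping toward W (azimuth ≈ 272°).

28.7°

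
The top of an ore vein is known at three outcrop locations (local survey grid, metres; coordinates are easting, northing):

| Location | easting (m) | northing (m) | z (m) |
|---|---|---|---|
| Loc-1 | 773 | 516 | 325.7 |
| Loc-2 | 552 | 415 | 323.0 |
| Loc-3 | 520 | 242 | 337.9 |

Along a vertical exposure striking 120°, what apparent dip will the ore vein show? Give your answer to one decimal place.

5.5°

Let the plane be z = a·easting + b·northing + c.
Loc-2−Loc-1: −221a − 101b = −2.7;  Loc-3−Loc-1: −253a − 274b = 12.2.
Solving gives a = 0.05634, b = −0.09655.
Unit vector along 120° is (sin 120°, cos 120°) = (0.8660, -0.5000).
Slope in that direction = a·(0.8660) + b·(-0.5000) = 0.09707.
Apparent dip = arctan|0.09707| = 5.5° (true dip is 6.4°, so apparent ≤ true as expected).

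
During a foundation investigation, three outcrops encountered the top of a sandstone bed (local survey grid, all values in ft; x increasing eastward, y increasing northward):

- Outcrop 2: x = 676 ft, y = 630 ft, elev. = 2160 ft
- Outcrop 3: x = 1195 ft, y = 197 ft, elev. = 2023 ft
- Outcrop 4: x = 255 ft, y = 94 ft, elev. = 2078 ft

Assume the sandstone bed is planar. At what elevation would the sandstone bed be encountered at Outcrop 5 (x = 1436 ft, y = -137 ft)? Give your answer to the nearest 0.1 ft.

1930.4 ft

Two edge vectors: Outcrop 2→Outcrop 3 = (519, -433, -137), Outcrop 2→Outcrop 4 = (-421, -536, -82).
Normal n = (Outcrop 2→Outcrop 3) × (Outcrop 2→Outcrop 4) = (-37926, 100235, -460477).
So ∂z/∂x = −n_x/n_z = −0.082362 and ∂z/∂y = −n_y/n_z = 0.217676.
Intercept c from Outcrop 2: 2160 + 55.68 − 137.14 = 2078.54.
At (1436, -137): z = −118.3 − 29.8 + 2078.54 = 1930.4 ft.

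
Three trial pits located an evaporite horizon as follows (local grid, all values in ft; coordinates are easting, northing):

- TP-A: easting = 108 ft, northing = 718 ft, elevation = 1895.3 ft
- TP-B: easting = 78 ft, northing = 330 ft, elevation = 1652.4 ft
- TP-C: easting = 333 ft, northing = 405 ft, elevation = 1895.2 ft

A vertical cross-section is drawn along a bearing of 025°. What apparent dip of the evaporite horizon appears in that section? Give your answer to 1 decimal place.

40.2°

Let the plane be z = a·easting + b·northing + c.
TP-B−TP-A: −30a − 388b = −242.9;  TP-C−TP-A: 225a − 313b = −0.1.
Solving gives a = 0.78590, b = 0.56527.
Unit vector along 025° is (sin 25°, cos 25°) = (0.4226, 0.9063).
Slope in that direction = a·(0.4226) + b·(0.9063) = 0.84444.
Apparent dip = arctan|0.84444| = 40.2° (true dip is 44.1°, so apparent ≤ true as expected).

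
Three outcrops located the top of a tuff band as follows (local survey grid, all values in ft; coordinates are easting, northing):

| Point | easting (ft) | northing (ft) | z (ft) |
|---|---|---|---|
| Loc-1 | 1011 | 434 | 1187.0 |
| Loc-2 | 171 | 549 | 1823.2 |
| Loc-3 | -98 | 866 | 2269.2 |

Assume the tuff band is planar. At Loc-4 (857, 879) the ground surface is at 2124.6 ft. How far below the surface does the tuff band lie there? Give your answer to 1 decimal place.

454.4 ft

Let the plane be z = a·easting + b·northing + c.
Loc-2−Loc-1: −840a + 115b = 636.2;  Loc-3−Loc-1: −1109a + 432b = 1082.2.
Solving gives a = −0.639000, b = 0.864697.
Then c = 1187 − a·1011 − b·434 = 1457.75.
At (857, 879): z_contact = −547.62 + 760.07 + 1457.75 = 1670.20 ft.
Depth below ground = 2124.6 − 1670.20 = 454.4 ft.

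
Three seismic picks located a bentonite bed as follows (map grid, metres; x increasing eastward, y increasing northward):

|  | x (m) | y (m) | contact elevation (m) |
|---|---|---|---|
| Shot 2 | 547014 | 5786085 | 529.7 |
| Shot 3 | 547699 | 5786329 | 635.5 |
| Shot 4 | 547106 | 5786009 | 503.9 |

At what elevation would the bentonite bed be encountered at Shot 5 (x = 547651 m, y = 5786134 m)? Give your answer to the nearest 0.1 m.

Let the plane be z = a·x + b·y + c.
Shot 3−Shot 2: 685a + 244b = 105.8;  Shot 4−Shot 2: 92a − 76b = −25.8.
Solving gives a = 0.023428357, b = 0.367834327.
Then c = 529.7 − a·547014 − b·5786085 = −2140606.62.
At (547651, 5786134): z = 12830.6 + 2128338.7 − 2140606.62 = 562.6 m.

562.6 m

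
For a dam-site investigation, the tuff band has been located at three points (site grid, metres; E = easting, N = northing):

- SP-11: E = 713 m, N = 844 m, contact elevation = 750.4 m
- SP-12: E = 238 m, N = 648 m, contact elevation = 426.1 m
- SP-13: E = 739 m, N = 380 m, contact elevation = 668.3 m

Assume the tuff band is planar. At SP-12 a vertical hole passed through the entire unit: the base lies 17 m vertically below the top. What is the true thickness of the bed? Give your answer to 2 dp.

14.37 m

Let the plane be z = a·E + b·N + c.
SP-12−SP-11: −475a − 196b = −324.3;  SP-13−SP-11: 26a − 464b = −82.1.
Solving gives a = 0.59595, b = 0.21033.
|∇z| = √(a²+b²) = 0.63198, so dip δ = arctan(0.63198) = 32.29°.
True thickness = vertical thickness × cos δ = 17 × cos 32.29° = 14.37 m.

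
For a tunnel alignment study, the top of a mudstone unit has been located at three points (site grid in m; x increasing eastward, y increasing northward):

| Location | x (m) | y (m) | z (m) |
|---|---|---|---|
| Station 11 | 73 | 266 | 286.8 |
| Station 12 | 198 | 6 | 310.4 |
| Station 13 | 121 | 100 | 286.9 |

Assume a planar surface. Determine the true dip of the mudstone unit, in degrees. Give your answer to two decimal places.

26.09°

Let the plane be z = a·x + b·y + c.
Station 12−Station 11: 125a − 260b = 23.6;  Station 13−Station 11: 48a − 166b = 0.1.
Solving gives a = 0.47057, b = 0.13547.
Gradient magnitude |∇z| = √(a² + b²) = √(0.22143 + 0.01835) = 0.48968.
True dip = arctan(0.48968) = 26.09°, dipping toward WSW (azimuth ≈ 254°).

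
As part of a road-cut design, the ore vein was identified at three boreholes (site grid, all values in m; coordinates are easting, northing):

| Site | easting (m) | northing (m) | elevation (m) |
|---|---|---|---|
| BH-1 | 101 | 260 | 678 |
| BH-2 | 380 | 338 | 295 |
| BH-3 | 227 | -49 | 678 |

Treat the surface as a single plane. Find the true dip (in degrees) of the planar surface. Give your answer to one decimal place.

53.1°

Let the plane be z = a·easting + b·northing + c.
BH-2−BH-1: 279a + 78b = −383;  BH-3−BH-1: 126a − 309b = 0.
Solving gives a = −1.23228, b = −0.50248.
Gradient magnitude |∇z| = √(a² + b²) = √(1.51852 + 0.25249) = 1.33079.
True dip = arctan(1.33079) = 53.1°, dipping toward ENE (azimuth ≈ 068°).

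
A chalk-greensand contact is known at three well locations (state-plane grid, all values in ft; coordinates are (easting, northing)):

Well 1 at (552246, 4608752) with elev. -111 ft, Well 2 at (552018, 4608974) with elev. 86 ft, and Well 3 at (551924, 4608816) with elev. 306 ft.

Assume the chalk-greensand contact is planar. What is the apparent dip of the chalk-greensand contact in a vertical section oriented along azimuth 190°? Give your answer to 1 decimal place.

38.4°

Two edge vectors: Well 1→Well 2 = (-228, 222, 197), Well 1→Well 3 = (-322, 64, 417).
Normal n = (Well 1→Well 2) × (Well 1→Well 3) = (79966, 31642, 56892).
So ∂z/∂E = −n_x/n_z = −1.40558 and ∂z/∂N = −n_y/n_z = −0.55618.
Unit vector along 190° is (sin 190°, cos 190°) = (-0.1736, -0.9848).
Slope in that direction = a·(-0.1736) + b·(-0.9848) = 0.79180.
Apparent dip = arctan|0.79180| = 38.4° (true dip is 56.5°, so apparent ≤ true as expected).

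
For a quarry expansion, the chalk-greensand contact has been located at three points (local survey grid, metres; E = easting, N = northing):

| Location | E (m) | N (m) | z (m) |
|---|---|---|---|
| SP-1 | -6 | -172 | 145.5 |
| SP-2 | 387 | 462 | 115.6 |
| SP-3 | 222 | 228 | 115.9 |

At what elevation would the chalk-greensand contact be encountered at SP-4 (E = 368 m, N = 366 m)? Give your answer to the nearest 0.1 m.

Two edge vectors: SP-1→SP-2 = (393, 634, -29.9), SP-1→SP-3 = (228, 400, -29.6).
Normal n = (SP-1→SP-2) × (SP-1→SP-3) = (-6806.4, 4815.6, 12648).
So ∂z/∂E = −n_x/n_z = 0.53814 and ∂z/∂N = −n_y/n_z = −0.38074.
Intercept c from SP-1: 145.5 + 3.23 − 65.49 = 83.24.
At (368, 366): z = 198.0 − 139.4 + 83.24 = 141.9 m.

141.9 m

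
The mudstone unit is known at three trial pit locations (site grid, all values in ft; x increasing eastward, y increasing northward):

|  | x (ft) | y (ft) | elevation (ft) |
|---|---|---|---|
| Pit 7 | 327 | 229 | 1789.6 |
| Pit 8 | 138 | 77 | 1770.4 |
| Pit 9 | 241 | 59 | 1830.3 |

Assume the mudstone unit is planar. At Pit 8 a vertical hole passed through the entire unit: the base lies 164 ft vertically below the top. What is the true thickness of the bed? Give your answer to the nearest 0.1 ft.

Let the plane be z = a·x + b·y + c.
Pit 8−Pit 7: −189a − 152b = −19.2;  Pit 9−Pit 7: −86a − 170b = 40.7.
Solving gives a = 0.49588, b = −0.49027.
|∇z| = √(a²+b²) = 0.69732, so dip δ = arctan(0.69732) = 34.89°.
True thickness = vertical thickness × cos δ = 164 × cos 34.89° = 134.5 ft.

134.5 ft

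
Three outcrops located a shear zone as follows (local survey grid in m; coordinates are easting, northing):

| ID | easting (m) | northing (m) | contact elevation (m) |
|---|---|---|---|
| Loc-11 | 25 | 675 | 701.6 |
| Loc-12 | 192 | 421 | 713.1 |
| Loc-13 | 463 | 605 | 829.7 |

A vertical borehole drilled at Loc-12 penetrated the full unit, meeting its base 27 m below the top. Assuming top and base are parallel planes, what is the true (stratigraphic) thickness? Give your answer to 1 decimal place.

25.4 m

Two edge vectors: Loc-11→Loc-12 = (167, -254, 11.5), Loc-11→Loc-13 = (438, -70, 128.1).
Normal n = (Loc-11→Loc-12) × (Loc-11→Loc-13) = (-31732.4, -16355.7, 99562).
So ∂z/∂easting = −n_x/n_z = 0.31872 and ∂z/∂northing = −n_y/n_z = 0.16428.
|∇z| = √(a²+b²) = 0.35857, so dip δ = arctan(0.35857) = 19.73°.
True thickness = vertical thickness × cos δ = 27 × cos 19.73° = 25.4 m.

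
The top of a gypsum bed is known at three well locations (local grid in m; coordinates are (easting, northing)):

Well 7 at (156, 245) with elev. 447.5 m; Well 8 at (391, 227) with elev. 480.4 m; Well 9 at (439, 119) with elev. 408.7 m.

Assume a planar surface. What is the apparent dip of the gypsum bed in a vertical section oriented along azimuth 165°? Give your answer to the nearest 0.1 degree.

Two edge vectors: Well 7→Well 8 = (235, -18, 32.9), Well 7→Well 9 = (283, -126, -38.8).
Normal n = (Well 7→Well 8) × (Well 7→Well 9) = (4843.8, 18428.7, -24516).
So ∂z/∂E = −n_x/n_z = 0.19758 and ∂z/∂N = −n_y/n_z = 0.75170.
Unit vector along 165° is (sin 165°, cos 165°) = (0.2588, -0.9659).
Slope in that direction = a·(0.2588) + b·(-0.9659) = −0.67495.
Apparent dip = arctan|0.67495| = 34.0° (true dip is 37.9°, so apparent ≤ true as expected).

34.0°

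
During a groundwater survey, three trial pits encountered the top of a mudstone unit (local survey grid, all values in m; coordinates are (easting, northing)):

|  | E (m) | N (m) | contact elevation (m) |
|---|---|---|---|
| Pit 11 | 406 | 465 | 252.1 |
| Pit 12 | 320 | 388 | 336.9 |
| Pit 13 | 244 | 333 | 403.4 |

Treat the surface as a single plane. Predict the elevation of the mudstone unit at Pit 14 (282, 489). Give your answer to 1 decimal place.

287.0 m

Two edge vectors: Pit 11→Pit 12 = (-86, -77, 84.8), Pit 11→Pit 13 = (-162, -132, 151.3).
Normal n = (Pit 11→Pit 12) × (Pit 11→Pit 13) = (-456.5, -725.8, -1122).
So ∂z/∂E = −n_x/n_z = −0.40686 and ∂z/∂N = −n_y/n_z = −0.64688.
Intercept c from Pit 11: 252.1 + 165.19 + 300.80 = 718.09.
At (282, 489): z = −114.7 − 316.3 + 718.09 = 287.0 m.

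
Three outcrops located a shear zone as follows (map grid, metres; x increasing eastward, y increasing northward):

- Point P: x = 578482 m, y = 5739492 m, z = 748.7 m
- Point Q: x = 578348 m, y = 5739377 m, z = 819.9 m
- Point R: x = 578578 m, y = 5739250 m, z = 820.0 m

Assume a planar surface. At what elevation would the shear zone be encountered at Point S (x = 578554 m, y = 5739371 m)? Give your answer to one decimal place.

Let the plane be z = a·x + b·y + c.
Point Q−Point P: −134a − 115b = 71.2;  Point R−Point P: 96a − 242b = 71.3.
Solving gives a = −0.207759731, b = −0.377045183.
Then c = 748.7 − a·578482 − b·5739492 = 2284981.77.
At (578554, 5739371): z = −120200.2 − 2164002.2 + 2284981.77 = 779.4 m.

779.4 m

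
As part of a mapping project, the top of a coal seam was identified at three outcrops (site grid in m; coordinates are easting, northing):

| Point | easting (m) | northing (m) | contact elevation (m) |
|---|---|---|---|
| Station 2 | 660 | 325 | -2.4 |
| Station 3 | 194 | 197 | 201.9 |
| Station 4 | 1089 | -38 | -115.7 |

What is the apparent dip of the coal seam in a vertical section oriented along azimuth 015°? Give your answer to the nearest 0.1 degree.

14.2°

Two edge vectors: Station 2→Station 3 = (-466, -128, 204.3), Station 2→Station 4 = (429, -363, -113.3).
Normal n = (Station 2→Station 3) × (Station 2→Station 4) = (88663.3, 34846.9, 224070).
So ∂z/∂easting = −n_x/n_z = −0.39569 and ∂z/∂northing = −n_y/n_z = −0.15552.
Unit vector along 015° is (sin 15°, cos 15°) = (0.2588, 0.9659).
Slope in that direction = a·(0.2588) + b·(0.9659) = −0.25263.
Apparent dip = arctan|0.25263| = 14.2° (true dip is 23.0°, so apparent ≤ true as expected).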